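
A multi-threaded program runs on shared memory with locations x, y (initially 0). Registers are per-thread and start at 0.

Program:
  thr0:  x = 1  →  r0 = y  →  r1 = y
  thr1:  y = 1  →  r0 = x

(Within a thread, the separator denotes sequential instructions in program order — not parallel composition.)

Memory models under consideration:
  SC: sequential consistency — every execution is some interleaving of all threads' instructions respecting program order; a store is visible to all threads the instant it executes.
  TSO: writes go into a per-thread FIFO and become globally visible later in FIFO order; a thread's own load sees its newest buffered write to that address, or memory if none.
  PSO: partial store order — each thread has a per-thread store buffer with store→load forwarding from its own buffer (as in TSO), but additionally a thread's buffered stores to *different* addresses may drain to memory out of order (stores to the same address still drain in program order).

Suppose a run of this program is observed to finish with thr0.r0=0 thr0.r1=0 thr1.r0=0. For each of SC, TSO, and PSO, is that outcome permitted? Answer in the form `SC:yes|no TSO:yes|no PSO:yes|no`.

outcome vector order: (thr0.r0,thr0.r1,thr1.r0)
[SC] allowed = {<0 0 1>, <0 1 1>, <1 1 0>, <1 1 1>}
[TSO] allowed = {<0 0 0>, <0 0 1>, <0 1 0>, <0 1 1>, <1 1 0>, <1 1 1>}
[PSO] allowed = {<0 0 0>, <0 0 1>, <0 1 0>, <0 1 1>, <1 1 0>, <1 1 1>}
target <0 0 0> ∈ {TSO,PSO}

SC:no TSO:yes PSO:yes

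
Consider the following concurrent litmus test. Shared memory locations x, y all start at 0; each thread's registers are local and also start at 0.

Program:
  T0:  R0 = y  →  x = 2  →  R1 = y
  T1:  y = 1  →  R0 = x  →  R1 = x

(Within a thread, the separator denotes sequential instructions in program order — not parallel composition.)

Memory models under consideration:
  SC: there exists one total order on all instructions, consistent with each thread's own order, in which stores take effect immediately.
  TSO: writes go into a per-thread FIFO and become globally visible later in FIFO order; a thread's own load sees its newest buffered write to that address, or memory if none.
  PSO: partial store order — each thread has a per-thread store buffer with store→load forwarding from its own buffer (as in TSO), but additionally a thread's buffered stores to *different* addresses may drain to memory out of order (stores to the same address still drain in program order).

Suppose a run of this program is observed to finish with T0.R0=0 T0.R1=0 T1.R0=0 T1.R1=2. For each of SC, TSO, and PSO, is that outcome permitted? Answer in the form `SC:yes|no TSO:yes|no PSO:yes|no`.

SC:no TSO:yes PSO:yes

outcome vector order: (T0.R0,T0.R1,T1.R0,T1.R1)
SC: 7 outcomes — {0/0/2/2; 0/1/0/0; 0/1/0/2; 0/1/2/2; 1/1/0/0; 1/1/0/2; 1/1/2/2}
TSO: 9 outcomes — {0/0/0/0; 0/0/0/2; 0/0/2/2; 0/1/0/0; 0/1/0/2; 0/1/2/2; 1/1/0/0; 1/1/0/2; 1/1/2/2}
PSO: 9 outcomes — {0/0/0/0; 0/0/0/2; 0/0/2/2; 0/1/0/0; 0/1/0/2; 0/1/2/2; 1/1/0/0; 1/1/0/2; 1/1/2/2}
target 0/0/0/2 ∈ {TSO,PSO}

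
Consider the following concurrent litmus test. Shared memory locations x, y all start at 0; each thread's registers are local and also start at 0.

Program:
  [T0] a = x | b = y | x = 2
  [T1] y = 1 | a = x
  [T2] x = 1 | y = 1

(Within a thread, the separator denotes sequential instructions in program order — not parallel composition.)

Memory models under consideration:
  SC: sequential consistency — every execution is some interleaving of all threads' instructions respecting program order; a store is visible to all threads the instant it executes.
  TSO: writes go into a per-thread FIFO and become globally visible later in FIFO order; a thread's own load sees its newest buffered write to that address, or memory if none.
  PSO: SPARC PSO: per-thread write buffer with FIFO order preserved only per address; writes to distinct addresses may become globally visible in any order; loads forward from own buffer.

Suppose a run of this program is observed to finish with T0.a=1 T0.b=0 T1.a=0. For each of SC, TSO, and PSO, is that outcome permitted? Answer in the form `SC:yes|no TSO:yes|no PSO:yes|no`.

outcome vector order: (T0.a,T0.b,T1.a)
SC (11): 0/0/0; 0/0/1; 0/0/2; 0/1/0; 0/1/1; 0/1/2; 1/0/1; 1/0/2; 1/1/0; 1/1/1; 1/1/2
TSO (12): 0/0/0; 0/0/1; 0/0/2; 0/1/0; 0/1/1; 0/1/2; 1/0/0; 1/0/1; 1/0/2; 1/1/0; 1/1/1; 1/1/2
PSO (12): 0/0/0; 0/0/1; 0/0/2; 0/1/0; 0/1/1; 0/1/2; 1/0/0; 1/0/1; 1/0/2; 1/1/0; 1/1/1; 1/1/2
target 1/0/0 ∈ {TSO,PSO}

SC:no TSO:yes PSO:yes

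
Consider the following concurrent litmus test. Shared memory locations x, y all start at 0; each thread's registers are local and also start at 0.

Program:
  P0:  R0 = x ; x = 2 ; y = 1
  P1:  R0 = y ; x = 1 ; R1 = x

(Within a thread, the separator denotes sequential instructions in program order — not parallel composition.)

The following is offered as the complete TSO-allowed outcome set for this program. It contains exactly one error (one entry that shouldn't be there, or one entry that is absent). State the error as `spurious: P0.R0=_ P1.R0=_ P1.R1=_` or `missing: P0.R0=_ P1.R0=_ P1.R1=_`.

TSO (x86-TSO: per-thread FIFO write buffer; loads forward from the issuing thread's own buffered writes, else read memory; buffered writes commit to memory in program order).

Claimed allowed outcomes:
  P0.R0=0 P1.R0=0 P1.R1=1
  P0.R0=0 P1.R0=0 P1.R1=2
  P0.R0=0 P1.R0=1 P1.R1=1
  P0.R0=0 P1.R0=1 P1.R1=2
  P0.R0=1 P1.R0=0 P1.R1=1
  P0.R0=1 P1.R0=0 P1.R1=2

spurious: P0.R0=0 P1.R0=1 P1.R1=2

outcome vector order: (P0.R0,P1.R0,P1.R1)
[TSO] allowed = {0/0/1; 0/0/2; 0/1/1; 1/0/1; 1/0/2}
claimed∖TSO = {0/1/2}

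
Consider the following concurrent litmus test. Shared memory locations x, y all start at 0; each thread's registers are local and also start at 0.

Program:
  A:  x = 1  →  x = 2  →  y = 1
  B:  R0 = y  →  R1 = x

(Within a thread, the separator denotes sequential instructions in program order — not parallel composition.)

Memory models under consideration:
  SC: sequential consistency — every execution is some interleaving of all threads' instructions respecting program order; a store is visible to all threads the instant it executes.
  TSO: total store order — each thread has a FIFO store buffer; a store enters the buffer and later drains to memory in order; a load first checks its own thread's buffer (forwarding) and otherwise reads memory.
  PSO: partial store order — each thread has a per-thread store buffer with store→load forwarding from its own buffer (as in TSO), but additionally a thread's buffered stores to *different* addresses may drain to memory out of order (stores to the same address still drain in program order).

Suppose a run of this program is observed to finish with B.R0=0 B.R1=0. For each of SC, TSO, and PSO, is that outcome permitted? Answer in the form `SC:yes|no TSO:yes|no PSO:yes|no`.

SC:yes TSO:yes PSO:yes

outcome vector order: (B.R0,B.R1)
under SC → (0,0), (0,1), (0,2), (1,2)
under TSO → (0,0), (0,1), (0,2), (1,2)
under PSO → (0,0), (0,1), (0,2), (1,0), (1,1), (1,2)
target (0,0) ∈ {SC,TSO,PSO}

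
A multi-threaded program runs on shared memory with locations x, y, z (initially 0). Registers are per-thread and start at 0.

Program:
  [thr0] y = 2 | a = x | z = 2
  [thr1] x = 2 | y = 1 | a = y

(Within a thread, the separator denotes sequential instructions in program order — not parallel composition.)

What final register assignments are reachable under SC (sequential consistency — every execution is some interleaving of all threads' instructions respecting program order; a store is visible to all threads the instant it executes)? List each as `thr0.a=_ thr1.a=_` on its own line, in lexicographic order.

thr0.a=0 thr1.a=1
thr0.a=2 thr1.a=1
thr0.a=2 thr1.a=2

outcome vector order: (thr0.a,thr1.a)
|SC outcomes| = 3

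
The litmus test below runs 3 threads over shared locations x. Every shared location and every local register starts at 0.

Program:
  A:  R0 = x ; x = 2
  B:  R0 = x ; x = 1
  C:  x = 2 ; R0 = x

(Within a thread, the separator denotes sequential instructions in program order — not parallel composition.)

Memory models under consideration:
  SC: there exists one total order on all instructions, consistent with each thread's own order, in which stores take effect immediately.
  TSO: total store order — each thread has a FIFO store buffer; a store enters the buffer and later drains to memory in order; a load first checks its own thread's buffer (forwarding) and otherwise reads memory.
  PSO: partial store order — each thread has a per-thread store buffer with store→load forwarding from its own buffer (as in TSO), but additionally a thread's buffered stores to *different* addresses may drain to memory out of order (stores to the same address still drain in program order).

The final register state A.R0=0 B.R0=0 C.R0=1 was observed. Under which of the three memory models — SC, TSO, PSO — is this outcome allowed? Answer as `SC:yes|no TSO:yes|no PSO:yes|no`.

SC:yes TSO:yes PSO:yes

outcome vector order: (A.R0,B.R0,C.R0)
SC (12): <0 0 1>; <0 0 2>; <0 2 1>; <0 2 2>; <1 0 1>; <1 0 2>; <1 2 1>; <1 2 2>; <2 0 1>; <2 0 2>; <2 2 1>; <2 2 2>
TSO (12): <0 0 1>; <0 0 2>; <0 2 1>; <0 2 2>; <1 0 1>; <1 0 2>; <1 2 1>; <1 2 2>; <2 0 1>; <2 0 2>; <2 2 1>; <2 2 2>
PSO (12): <0 0 1>; <0 0 2>; <0 2 1>; <0 2 2>; <1 0 1>; <1 0 2>; <1 2 1>; <1 2 2>; <2 0 1>; <2 0 2>; <2 2 1>; <2 2 2>
target <0 0 1> ∈ {SC,TSO,PSO}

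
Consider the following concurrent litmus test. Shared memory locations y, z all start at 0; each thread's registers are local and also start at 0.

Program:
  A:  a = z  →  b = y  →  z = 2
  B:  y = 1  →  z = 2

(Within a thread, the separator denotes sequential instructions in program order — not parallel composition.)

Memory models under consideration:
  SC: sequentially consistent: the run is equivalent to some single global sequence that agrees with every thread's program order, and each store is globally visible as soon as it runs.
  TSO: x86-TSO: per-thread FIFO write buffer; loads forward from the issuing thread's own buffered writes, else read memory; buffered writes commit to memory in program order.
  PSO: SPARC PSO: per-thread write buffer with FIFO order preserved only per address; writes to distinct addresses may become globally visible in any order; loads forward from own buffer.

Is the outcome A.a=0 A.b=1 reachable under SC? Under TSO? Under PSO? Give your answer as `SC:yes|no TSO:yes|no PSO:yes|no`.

outcome vector order: (A.a,A.b)
[SC] allowed = {<0 0>; <0 1>; <2 1>}
[TSO] allowed = {<0 0>; <0 1>; <2 1>}
[PSO] allowed = {<0 0>; <0 1>; <2 0>; <2 1>}
target <0 1> ∈ {SC,TSO,PSO}

SC:yes TSO:yes PSO:yes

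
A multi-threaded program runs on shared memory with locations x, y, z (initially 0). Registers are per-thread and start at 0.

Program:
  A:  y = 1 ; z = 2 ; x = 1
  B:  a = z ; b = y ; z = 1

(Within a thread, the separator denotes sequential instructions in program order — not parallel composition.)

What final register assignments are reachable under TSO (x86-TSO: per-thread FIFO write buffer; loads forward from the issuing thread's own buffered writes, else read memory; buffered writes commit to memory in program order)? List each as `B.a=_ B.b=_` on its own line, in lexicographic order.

outcome vector order: (B.a,B.b)
|TSO outcomes| = 3

B.a=0 B.b=0
B.a=0 B.b=1
B.a=2 B.b=1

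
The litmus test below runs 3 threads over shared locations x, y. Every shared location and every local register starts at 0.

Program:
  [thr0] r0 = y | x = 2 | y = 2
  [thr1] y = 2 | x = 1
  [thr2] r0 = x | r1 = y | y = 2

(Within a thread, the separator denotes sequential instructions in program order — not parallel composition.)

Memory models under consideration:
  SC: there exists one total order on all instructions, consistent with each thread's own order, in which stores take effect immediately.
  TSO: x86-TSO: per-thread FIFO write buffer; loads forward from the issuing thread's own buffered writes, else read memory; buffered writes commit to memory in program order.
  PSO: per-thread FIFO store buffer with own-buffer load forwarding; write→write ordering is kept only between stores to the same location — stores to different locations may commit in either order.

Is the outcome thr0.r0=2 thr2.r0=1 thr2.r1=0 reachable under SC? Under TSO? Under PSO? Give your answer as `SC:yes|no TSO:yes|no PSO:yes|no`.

outcome vector order: (thr0.r0,thr2.r0,thr2.r1)
[SC] allowed = {<0 0 0>; <0 0 2>; <0 1 2>; <0 2 0>; <0 2 2>; <2 0 0>; <2 0 2>; <2 1 2>; <2 2 2>}
[TSO] allowed = {<0 0 0>; <0 0 2>; <0 1 2>; <0 2 0>; <0 2 2>; <2 0 0>; <2 0 2>; <2 1 2>; <2 2 2>}
[PSO] allowed = {<0 0 0>; <0 0 2>; <0 1 0>; <0 1 2>; <0 2 0>; <0 2 2>; <2 0 0>; <2 0 2>; <2 1 0>; <2 1 2>; <2 2 2>}
target <2 1 0> ∈ {PSO}

SC:no TSO:no PSO:yes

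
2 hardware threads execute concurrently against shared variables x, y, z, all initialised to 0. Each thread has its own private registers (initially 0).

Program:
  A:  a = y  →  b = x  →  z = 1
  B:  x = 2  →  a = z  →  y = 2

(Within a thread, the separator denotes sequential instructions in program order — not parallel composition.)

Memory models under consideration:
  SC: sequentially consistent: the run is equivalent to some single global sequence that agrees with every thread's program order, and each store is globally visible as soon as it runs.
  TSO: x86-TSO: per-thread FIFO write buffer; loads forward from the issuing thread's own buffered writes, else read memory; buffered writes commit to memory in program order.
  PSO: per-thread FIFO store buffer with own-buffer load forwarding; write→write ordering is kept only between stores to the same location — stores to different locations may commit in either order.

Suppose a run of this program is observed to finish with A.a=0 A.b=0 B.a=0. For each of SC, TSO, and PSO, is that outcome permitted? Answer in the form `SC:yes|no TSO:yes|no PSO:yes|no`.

outcome vector order: (A.a,A.b,B.a)
SC (5): (0,0,0), (0,0,1), (0,2,0), (0,2,1), (2,2,0)
TSO (5): (0,0,0), (0,0,1), (0,2,0), (0,2,1), (2,2,0)
PSO (6): (0,0,0), (0,0,1), (0,2,0), (0,2,1), (2,0,0), (2,2,0)
target (0,0,0) ∈ {SC,TSO,PSO}

SC:yes TSO:yes PSO:yes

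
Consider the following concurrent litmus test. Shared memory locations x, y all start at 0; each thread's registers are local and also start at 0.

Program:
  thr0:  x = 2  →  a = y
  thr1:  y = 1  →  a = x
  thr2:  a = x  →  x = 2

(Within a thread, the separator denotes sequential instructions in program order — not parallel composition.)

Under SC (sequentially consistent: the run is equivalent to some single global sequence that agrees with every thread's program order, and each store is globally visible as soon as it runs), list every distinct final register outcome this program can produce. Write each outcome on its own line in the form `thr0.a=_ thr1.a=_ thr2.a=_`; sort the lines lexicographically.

thr0.a=0 thr1.a=2 thr2.a=0
thr0.a=0 thr1.a=2 thr2.a=2
thr0.a=1 thr1.a=0 thr2.a=0
thr0.a=1 thr1.a=0 thr2.a=2
thr0.a=1 thr1.a=2 thr2.a=0
thr0.a=1 thr1.a=2 thr2.a=2

outcome vector order: (thr0.a,thr1.a,thr2.a)
|SC outcomes| = 6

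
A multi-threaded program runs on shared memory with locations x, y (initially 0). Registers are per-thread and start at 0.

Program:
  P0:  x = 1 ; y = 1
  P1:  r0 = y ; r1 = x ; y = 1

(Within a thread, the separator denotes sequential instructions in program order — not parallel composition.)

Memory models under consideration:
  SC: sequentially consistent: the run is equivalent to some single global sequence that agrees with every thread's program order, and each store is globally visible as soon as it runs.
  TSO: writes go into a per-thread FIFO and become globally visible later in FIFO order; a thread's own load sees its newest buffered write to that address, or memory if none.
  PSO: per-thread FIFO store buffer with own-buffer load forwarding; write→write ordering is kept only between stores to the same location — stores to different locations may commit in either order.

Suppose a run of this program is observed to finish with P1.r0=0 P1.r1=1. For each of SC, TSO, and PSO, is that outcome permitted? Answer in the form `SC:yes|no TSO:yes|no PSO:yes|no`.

outcome vector order: (P1.r0,P1.r1)
under SC → 00, 01, 11
under TSO → 00, 01, 11
under PSO → 00, 01, 10, 11
target 01 ∈ {SC,TSO,PSO}

SC:yes TSO:yes PSO:yes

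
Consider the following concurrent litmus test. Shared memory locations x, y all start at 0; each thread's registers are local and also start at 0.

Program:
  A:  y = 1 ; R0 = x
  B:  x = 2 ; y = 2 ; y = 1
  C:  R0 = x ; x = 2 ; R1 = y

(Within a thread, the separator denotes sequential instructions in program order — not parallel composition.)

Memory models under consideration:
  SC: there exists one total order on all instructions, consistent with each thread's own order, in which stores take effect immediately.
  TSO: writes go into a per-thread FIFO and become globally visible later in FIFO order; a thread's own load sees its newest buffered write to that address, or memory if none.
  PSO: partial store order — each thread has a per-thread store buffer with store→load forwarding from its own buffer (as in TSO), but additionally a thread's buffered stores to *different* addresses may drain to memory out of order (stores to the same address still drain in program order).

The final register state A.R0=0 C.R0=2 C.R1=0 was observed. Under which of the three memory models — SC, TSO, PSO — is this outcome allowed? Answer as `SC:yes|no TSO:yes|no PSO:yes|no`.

SC:no TSO:yes PSO:yes

outcome vector order: (A.R0,C.R0,C.R1)
SC: 10 outcomes — {001, 002, 021, 022, 200, 201, 202, 220, 221, 222}
TSO: 12 outcomes — {000, 001, 002, 020, 021, 022, 200, 201, 202, 220, 221, 222}
PSO: 12 outcomes — {000, 001, 002, 020, 021, 022, 200, 201, 202, 220, 221, 222}
target 020 ∈ {TSO,PSO}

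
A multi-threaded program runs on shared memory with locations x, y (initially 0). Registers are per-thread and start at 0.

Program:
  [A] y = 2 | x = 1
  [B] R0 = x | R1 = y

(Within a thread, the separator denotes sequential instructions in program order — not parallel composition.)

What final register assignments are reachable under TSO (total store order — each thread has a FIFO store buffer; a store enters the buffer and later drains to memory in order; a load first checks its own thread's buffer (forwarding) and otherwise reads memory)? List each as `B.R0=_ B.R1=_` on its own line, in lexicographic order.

outcome vector order: (B.R0,B.R1)
|TSO outcomes| = 3

B.R0=0 B.R1=0
B.R0=0 B.R1=2
B.R0=1 B.R1=2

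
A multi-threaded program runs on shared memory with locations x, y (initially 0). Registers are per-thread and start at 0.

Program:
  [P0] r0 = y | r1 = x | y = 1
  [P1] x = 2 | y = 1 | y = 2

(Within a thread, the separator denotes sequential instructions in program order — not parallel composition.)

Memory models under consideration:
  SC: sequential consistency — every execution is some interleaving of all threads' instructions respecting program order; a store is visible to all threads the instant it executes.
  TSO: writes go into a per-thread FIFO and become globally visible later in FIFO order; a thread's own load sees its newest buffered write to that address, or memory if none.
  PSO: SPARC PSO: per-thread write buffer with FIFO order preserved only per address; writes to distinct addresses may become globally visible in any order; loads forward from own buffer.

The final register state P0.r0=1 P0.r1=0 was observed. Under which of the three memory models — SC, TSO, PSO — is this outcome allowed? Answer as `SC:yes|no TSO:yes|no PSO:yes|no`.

outcome vector order: (P0.r0,P0.r1)
[SC] allowed = {0/0, 0/2, 1/2, 2/2}
[TSO] allowed = {0/0, 0/2, 1/2, 2/2}
[PSO] allowed = {0/0, 0/2, 1/0, 1/2, 2/0, 2/2}
target 1/0 ∈ {PSO}

SC:no TSO:no PSO:yes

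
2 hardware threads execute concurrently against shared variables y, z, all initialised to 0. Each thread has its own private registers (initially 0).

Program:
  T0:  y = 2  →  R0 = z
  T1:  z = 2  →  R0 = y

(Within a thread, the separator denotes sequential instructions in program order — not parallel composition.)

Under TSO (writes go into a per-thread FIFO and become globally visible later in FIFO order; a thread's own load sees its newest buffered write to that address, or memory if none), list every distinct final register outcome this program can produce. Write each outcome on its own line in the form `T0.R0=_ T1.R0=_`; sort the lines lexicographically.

outcome vector order: (T0.R0,T1.R0)
|TSO outcomes| = 4

T0.R0=0 T1.R0=0
T0.R0=0 T1.R0=2
T0.R0=2 T1.R0=0
T0.R0=2 T1.R0=2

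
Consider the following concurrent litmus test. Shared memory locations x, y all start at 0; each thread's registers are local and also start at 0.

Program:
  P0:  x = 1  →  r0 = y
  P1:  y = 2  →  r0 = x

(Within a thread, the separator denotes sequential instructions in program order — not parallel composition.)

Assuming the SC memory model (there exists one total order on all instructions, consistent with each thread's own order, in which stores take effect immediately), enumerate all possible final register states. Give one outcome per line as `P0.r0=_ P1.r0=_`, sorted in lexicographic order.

outcome vector order: (P0.r0,P1.r0)
|SC outcomes| = 3

P0.r0=0 P1.r0=1
P0.r0=2 P1.r0=0
P0.r0=2 P1.r0=1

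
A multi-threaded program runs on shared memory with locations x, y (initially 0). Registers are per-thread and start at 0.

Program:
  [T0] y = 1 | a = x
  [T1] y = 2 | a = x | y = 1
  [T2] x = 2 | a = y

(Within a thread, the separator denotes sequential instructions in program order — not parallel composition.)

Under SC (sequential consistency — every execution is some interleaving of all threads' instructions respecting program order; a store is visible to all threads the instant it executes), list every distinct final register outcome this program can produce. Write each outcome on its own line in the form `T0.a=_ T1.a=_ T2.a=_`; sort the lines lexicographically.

T0.a=0 T1.a=0 T2.a=1
T0.a=0 T1.a=0 T2.a=2
T0.a=0 T1.a=2 T2.a=1
T0.a=0 T1.a=2 T2.a=2
T0.a=2 T1.a=0 T2.a=1
T0.a=2 T1.a=0 T2.a=2
T0.a=2 T1.a=2 T2.a=0
T0.a=2 T1.a=2 T2.a=1
T0.a=2 T1.a=2 T2.a=2

outcome vector order: (T0.a,T1.a,T2.a)
|SC outcomes| = 9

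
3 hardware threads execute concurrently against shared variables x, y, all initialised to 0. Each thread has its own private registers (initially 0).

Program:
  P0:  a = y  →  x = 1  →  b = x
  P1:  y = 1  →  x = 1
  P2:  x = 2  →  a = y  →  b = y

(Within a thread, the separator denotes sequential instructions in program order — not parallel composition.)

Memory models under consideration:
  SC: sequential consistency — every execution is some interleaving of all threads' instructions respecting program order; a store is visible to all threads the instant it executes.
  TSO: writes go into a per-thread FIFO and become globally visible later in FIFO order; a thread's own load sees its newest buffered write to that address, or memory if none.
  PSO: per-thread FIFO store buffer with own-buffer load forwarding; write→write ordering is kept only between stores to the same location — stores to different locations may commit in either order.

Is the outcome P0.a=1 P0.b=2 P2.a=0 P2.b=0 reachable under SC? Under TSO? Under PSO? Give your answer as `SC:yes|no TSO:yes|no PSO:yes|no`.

outcome vector order: (P0.a,P0.b,P2.a,P2.b)
under SC → <0 1 0 0>, <0 1 0 1>, <0 1 1 1>, <0 2 0 0>, <0 2 0 1>, <0 2 1 1>, <1 1 0 0>, <1 1 0 1>, <1 1 1 1>, <1 2 1 1>
under TSO → <0 1 0 0>, <0 1 0 1>, <0 1 1 1>, <0 2 0 0>, <0 2 0 1>, <0 2 1 1>, <1 1 0 0>, <1 1 0 1>, <1 1 1 1>, <1 2 0 0>, <1 2 0 1>, <1 2 1 1>
under PSO → <0 1 0 0>, <0 1 0 1>, <0 1 1 1>, <0 2 0 0>, <0 2 0 1>, <0 2 1 1>, <1 1 0 0>, <1 1 0 1>, <1 1 1 1>, <1 2 0 0>, <1 2 0 1>, <1 2 1 1>
target <1 2 0 0> ∈ {TSO,PSO}

SC:no TSO:yes PSO:yes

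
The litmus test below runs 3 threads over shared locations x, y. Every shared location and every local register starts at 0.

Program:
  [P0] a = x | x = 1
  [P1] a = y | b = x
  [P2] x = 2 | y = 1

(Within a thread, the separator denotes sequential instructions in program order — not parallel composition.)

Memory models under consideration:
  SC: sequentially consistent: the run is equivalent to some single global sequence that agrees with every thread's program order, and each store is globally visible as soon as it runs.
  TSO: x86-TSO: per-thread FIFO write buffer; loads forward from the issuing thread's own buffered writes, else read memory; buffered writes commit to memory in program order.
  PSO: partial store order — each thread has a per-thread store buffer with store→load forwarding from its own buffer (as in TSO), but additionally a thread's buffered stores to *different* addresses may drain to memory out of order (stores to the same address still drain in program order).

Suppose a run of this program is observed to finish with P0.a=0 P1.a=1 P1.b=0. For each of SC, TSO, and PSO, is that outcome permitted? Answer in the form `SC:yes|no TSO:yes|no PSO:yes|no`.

outcome vector order: (P0.a,P1.a,P1.b)
under SC → (0,0,0), (0,0,1), (0,0,2), (0,1,1), (0,1,2), (2,0,0), (2,0,1), (2,0,2), (2,1,1), (2,1,2)
under TSO → (0,0,0), (0,0,1), (0,0,2), (0,1,1), (0,1,2), (2,0,0), (2,0,1), (2,0,2), (2,1,1), (2,1,2)
under PSO → (0,0,0), (0,0,1), (0,0,2), (0,1,0), (0,1,1), (0,1,2), (2,0,0), (2,0,1), (2,0,2), (2,1,0), (2,1,1), (2,1,2)
target (0,1,0) ∈ {PSO}

SC:no TSO:no PSO:yes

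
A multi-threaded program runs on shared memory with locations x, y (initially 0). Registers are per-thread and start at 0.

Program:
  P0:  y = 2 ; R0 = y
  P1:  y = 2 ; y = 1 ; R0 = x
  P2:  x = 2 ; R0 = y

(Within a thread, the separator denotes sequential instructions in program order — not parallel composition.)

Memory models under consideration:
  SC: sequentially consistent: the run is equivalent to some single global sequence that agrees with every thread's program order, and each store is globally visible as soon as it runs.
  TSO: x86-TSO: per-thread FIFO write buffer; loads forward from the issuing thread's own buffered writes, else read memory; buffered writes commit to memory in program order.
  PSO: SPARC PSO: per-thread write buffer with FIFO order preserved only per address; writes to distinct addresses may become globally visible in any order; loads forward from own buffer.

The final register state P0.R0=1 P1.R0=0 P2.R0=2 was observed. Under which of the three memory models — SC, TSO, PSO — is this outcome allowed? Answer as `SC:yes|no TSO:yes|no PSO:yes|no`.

SC:no TSO:yes PSO:yes

outcome vector order: (P0.R0,P1.R0,P2.R0)
[SC] allowed = {<1 0 1>; <1 2 0>; <1 2 1>; <1 2 2>; <2 0 1>; <2 0 2>; <2 2 0>; <2 2 1>; <2 2 2>}
[TSO] allowed = {<1 0 0>; <1 0 1>; <1 0 2>; <1 2 0>; <1 2 1>; <1 2 2>; <2 0 0>; <2 0 1>; <2 0 2>; <2 2 0>; <2 2 1>; <2 2 2>}
[PSO] allowed = {<1 0 0>; <1 0 1>; <1 0 2>; <1 2 0>; <1 2 1>; <1 2 2>; <2 0 0>; <2 0 1>; <2 0 2>; <2 2 0>; <2 2 1>; <2 2 2>}
target <1 0 2> ∈ {TSO,PSO}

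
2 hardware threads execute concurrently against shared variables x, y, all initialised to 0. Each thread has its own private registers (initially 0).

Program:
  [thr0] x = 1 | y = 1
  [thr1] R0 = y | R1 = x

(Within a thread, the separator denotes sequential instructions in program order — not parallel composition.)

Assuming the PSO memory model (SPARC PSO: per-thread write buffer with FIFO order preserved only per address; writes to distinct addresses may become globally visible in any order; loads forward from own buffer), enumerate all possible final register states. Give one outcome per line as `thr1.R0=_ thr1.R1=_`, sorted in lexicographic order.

thr1.R0=0 thr1.R1=0
thr1.R0=0 thr1.R1=1
thr1.R0=1 thr1.R1=0
thr1.R0=1 thr1.R1=1

outcome vector order: (thr1.R0,thr1.R1)
|PSO outcomes| = 4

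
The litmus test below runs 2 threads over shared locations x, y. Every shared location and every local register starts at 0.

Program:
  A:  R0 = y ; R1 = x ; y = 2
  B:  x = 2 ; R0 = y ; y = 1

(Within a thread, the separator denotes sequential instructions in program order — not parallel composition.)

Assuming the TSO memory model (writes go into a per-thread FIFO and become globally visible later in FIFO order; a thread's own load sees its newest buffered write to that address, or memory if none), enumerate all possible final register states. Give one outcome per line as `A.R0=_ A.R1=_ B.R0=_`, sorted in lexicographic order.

A.R0=0 A.R1=0 B.R0=0
A.R0=0 A.R1=0 B.R0=2
A.R0=0 A.R1=2 B.R0=0
A.R0=0 A.R1=2 B.R0=2
A.R0=1 A.R1=2 B.R0=0

outcome vector order: (A.R0,A.R1,B.R0)
|TSO outcomes| = 5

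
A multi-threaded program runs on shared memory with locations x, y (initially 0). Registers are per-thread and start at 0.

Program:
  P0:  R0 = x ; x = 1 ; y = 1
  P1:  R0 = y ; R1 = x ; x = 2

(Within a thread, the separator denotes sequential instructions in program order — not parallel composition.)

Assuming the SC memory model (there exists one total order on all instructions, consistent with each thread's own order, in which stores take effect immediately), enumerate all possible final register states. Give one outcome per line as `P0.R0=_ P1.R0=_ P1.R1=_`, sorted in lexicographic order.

outcome vector order: (P0.R0,P1.R0,P1.R1)
|SC outcomes| = 4

P0.R0=0 P1.R0=0 P1.R1=0
P0.R0=0 P1.R0=0 P1.R1=1
P0.R0=0 P1.R0=1 P1.R1=1
P0.R0=2 P1.R0=0 P1.R1=0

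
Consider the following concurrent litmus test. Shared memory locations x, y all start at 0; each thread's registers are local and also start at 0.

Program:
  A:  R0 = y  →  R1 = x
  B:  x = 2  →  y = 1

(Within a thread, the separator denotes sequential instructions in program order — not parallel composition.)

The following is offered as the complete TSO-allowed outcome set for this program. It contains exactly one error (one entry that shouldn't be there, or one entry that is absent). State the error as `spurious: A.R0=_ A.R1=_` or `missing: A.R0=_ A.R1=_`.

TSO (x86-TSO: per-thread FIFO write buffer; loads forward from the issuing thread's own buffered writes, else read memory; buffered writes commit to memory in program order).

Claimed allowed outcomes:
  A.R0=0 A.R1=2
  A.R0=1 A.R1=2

outcome vector order: (A.R0,A.R1)
TSO: 3 outcomes — {0/0, 0/2, 1/2}
TSO∖claimed = {0/0}

missing: A.R0=0 A.R1=0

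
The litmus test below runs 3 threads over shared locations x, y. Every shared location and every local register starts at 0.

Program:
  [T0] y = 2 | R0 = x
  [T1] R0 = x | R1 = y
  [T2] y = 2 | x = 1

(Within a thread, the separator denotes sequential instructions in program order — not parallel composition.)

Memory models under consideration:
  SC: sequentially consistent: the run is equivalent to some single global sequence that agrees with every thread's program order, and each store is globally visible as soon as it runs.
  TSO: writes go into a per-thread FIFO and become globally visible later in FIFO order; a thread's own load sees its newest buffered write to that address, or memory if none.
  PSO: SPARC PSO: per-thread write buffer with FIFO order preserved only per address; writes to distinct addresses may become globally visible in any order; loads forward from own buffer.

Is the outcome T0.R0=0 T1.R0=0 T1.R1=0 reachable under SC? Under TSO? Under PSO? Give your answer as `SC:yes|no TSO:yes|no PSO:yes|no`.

SC:yes TSO:yes PSO:yes

outcome vector order: (T0.R0,T1.R0,T1.R1)
under SC → 000 002 012 100 102 112
under TSO → 000 002 012 100 102 112
under PSO → 000 002 010 012 100 102 110 112
target 000 ∈ {SC,TSO,PSO}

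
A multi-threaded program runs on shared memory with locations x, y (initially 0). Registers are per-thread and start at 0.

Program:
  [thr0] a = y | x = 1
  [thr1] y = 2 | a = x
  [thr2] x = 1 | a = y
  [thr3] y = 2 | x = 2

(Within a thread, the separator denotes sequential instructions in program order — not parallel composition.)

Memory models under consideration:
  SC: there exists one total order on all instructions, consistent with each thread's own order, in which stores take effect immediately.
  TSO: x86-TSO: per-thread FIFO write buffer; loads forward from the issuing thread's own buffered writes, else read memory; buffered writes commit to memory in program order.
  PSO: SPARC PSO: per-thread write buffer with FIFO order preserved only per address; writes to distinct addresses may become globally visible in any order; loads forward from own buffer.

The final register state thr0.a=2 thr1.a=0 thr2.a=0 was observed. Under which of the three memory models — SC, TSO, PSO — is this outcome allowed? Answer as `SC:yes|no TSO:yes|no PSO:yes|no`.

outcome vector order: (thr0.a,thr1.a,thr2.a)
SC: 10 outcomes — {002 010 012 020 022 202 210 212 220 222}
TSO: 12 outcomes — {000 002 010 012 020 022 200 202 210 212 220 222}
PSO: 12 outcomes — {000 002 010 012 020 022 200 202 210 212 220 222}
target 200 ∈ {TSO,PSO}

SC:no TSO:yes PSO:yes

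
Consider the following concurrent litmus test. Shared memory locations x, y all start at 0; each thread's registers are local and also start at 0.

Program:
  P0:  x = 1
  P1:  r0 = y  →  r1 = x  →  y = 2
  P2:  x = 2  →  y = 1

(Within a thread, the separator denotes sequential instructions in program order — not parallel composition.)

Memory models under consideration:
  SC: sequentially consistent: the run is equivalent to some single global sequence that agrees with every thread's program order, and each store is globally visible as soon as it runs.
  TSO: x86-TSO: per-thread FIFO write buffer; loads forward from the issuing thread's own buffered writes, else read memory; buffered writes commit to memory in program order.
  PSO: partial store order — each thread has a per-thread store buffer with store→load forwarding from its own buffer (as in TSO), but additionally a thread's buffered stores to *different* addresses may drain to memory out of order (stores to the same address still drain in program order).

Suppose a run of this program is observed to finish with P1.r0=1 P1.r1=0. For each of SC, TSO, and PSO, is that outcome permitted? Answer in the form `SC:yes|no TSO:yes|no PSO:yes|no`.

outcome vector order: (P1.r0,P1.r1)
under SC → 00 01 02 11 12
under TSO → 00 01 02 11 12
under PSO → 00 01 02 10 11 12
target 10 ∈ {PSO}

SC:no TSO:no PSO:yes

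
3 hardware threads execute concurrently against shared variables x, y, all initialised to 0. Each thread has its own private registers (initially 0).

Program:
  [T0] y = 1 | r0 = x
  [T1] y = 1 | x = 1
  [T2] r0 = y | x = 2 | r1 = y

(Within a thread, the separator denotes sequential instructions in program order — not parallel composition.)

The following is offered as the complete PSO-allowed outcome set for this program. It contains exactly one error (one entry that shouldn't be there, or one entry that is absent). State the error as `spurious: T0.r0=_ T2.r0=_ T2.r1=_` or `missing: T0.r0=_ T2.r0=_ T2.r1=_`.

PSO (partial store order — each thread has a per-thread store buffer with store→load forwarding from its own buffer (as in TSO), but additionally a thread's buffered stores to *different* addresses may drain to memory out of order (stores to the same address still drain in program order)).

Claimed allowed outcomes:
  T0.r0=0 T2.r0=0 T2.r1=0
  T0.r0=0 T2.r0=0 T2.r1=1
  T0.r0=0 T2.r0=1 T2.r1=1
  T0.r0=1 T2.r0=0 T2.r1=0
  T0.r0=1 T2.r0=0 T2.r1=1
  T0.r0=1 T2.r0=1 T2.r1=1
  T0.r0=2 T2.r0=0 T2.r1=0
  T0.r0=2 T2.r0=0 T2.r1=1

outcome vector order: (T0.r0,T2.r0,T2.r1)
[PSO] allowed = {(0,0,0), (0,0,1), (0,1,1), (1,0,0), (1,0,1), (1,1,1), (2,0,0), (2,0,1), (2,1,1)}
PSO∖claimed = {(2,1,1)}

missing: T0.r0=2 T2.r0=1 T2.r1=1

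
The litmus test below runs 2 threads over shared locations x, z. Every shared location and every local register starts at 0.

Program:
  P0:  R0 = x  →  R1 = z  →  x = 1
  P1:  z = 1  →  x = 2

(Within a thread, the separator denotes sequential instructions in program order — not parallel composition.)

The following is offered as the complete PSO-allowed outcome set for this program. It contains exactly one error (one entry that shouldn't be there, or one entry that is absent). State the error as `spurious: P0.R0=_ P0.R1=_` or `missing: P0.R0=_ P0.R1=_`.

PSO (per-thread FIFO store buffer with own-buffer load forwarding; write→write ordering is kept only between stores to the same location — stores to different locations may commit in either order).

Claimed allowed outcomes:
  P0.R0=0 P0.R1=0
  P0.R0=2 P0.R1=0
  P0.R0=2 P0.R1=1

missing: P0.R0=0 P0.R1=1

outcome vector order: (P0.R0,P0.R1)
PSO (4): <0 0>, <0 1>, <2 0>, <2 1>
PSO∖claimed = {<0 1>}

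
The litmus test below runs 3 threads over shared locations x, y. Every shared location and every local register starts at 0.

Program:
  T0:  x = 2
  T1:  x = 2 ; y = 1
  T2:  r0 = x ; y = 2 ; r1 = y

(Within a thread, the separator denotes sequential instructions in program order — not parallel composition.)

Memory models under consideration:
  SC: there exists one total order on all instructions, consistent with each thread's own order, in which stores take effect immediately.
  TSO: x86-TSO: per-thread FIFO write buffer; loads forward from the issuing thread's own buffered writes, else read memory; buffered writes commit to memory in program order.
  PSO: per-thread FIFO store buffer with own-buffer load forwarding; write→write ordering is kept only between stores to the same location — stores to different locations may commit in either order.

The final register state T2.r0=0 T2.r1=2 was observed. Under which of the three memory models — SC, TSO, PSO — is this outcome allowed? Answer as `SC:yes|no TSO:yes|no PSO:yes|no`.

SC:yes TSO:yes PSO:yes

outcome vector order: (T2.r0,T2.r1)
SC: 4 outcomes — {0/1, 0/2, 2/1, 2/2}
TSO: 4 outcomes — {0/1, 0/2, 2/1, 2/2}
PSO: 4 outcomes — {0/1, 0/2, 2/1, 2/2}
target 0/2 ∈ {SC,TSO,PSO}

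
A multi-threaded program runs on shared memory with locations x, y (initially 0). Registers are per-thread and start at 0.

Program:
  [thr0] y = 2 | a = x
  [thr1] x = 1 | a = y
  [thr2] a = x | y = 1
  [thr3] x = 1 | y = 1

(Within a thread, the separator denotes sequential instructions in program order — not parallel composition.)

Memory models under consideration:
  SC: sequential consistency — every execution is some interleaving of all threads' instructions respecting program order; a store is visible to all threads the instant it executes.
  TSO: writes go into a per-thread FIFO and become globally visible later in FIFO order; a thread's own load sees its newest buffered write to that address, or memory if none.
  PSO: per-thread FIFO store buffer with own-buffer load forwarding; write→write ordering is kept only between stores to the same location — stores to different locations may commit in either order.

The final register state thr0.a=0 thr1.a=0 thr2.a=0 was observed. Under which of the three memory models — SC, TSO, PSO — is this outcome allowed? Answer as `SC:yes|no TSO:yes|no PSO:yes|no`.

outcome vector order: (thr0.a,thr1.a,thr2.a)
[SC] allowed = {<0 1 0> <0 1 1> <0 2 0> <0 2 1> <1 0 0> <1 0 1> <1 1 0> <1 1 1> <1 2 0> <1 2 1>}
[TSO] allowed = {<0 0 0> <0 0 1> <0 1 0> <0 1 1> <0 2 0> <0 2 1> <1 0 0> <1 0 1> <1 1 0> <1 1 1> <1 2 0> <1 2 1>}
[PSO] allowed = {<0 0 0> <0 0 1> <0 1 0> <0 1 1> <0 2 0> <0 2 1> <1 0 0> <1 0 1> <1 1 0> <1 1 1> <1 2 0> <1 2 1>}
target <0 0 0> ∈ {TSO,PSO}

SC:no TSO:yes PSO:yes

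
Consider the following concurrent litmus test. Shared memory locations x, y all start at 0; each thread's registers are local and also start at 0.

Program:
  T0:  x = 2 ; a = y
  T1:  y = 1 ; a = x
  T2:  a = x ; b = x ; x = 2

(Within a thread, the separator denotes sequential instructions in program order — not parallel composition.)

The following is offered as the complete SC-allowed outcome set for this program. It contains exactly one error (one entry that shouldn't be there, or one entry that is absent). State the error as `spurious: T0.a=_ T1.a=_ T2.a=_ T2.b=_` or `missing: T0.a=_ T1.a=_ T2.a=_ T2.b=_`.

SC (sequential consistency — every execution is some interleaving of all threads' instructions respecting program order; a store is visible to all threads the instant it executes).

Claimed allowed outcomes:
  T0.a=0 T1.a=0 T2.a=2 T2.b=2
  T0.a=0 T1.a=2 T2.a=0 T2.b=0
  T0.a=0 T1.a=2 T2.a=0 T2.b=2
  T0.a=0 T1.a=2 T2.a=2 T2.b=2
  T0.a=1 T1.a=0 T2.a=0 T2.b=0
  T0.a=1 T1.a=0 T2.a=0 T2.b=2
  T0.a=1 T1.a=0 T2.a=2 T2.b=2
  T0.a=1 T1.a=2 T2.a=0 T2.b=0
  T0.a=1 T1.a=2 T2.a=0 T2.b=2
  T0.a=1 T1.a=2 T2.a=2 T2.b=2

outcome vector order: (T0.a,T1.a,T2.a,T2.b)
SC (9): 0/2/0/0 0/2/0/2 0/2/2/2 1/0/0/0 1/0/0/2 1/0/2/2 1/2/0/0 1/2/0/2 1/2/2/2
claimed∖SC = {0/0/2/2}

spurious: T0.a=0 T1.a=0 T2.a=2 T2.b=2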